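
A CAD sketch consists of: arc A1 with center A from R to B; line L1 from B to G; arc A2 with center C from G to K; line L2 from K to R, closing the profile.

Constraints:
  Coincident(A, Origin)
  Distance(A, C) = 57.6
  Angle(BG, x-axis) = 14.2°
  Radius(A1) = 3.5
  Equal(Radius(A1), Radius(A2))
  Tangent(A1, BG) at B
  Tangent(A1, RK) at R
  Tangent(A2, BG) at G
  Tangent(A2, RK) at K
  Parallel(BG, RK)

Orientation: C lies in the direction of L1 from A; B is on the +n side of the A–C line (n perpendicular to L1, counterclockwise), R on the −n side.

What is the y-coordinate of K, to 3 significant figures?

10.7

Tangency of A1 to both parallel lines with radius 3.5 puts B and R at A ± 3.5·n: B = (-0.859, 3.39), R = (0.859, -3.39). Equal radii place G and K the same way about C: G = C + 3.5·n = (55.0, 17.5), K = C − 3.5·n = (56.7, 10.7). So K.y = 10.7.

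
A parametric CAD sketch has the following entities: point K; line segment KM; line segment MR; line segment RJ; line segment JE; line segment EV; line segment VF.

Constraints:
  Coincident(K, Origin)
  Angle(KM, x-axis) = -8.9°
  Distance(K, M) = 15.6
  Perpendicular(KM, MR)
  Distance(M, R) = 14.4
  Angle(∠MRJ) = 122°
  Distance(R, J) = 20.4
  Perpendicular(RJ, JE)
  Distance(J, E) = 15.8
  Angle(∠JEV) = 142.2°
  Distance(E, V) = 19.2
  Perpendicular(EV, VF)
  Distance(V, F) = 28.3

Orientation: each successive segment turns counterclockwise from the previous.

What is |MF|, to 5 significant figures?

6.2601

K is at the origin; KM runs at -8.9° with length 15.6, so M = (15.412, -2.4135). The perpendicularity gives MR at right angles to KM, so MR runs at 81.100°; with |MR| = 14.4, R = (17.640, 11.813). ∠MRJ = 122.0° gives RJ at 139.10° from the x-axis; with |RJ| = 20.4, J = (2.2206, 25.170). RJ is perpendicular to JE, so JE runs at -130.90°; with |JE| = 15.8, E = (-8.1243, 13.227). ∠JEV = 142.2° gives EV at -93.100° from the x-axis; with |EV| = 19.2, V = (-9.1626, -5.9445). EV ⟂ VF, so VF runs at -3.1000°; with |VF| = 28.3, F = (19.096, -7.4750). Then |MF| = |F − M| = 6.2601.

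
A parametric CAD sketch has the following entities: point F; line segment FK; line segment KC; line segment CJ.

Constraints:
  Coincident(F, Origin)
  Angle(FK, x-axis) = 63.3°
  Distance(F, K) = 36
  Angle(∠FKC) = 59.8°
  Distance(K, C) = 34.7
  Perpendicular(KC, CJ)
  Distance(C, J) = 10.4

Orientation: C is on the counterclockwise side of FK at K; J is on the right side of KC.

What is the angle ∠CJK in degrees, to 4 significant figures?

73.32°

∠FKC = 59.8°, so KC runs at 63.3° + (180° − 59.8°) = 183.5° from the x-axis; with |KC| = 34.7, C = K + 34.7·(cos 183.5°, sin 183.5°) = (-18.46, 30.04). KC is perpendicular to CJ; with |CJ| = 10.4 on the right of KC, J = C + 10.4·(-0.06105, 0.9981) = (-19.09, 40.42). Then cos ∠CJK = JC·JK / (|JC||JK|), giving 73.32°.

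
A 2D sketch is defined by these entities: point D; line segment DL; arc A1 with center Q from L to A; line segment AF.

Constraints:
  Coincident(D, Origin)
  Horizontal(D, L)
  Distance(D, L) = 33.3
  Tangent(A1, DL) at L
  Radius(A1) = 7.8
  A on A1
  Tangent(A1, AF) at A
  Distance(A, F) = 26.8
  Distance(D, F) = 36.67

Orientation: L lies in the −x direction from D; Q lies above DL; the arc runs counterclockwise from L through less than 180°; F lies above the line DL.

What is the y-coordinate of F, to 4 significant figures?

31.57

Checks: ∠(QL, LD) = 90.00° ✓; |QL| = 7.800 ✓; |QA| = 7.800 ✓; ∠(QA, AF) = 90.00° ✓; |AF| = 26.80 ✓; |DF| = 36.67 ✓.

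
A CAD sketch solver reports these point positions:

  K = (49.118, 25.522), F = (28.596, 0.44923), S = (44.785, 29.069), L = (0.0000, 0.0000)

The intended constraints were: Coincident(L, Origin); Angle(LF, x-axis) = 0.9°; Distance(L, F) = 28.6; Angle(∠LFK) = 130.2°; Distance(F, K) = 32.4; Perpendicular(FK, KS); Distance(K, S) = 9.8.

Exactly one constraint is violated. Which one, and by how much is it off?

Distance(K, S) = 9.8 — off by 4.20.

L = (0.00, 0.00) ✓; LF at 0.9000° ✓; |LF| = 28.60 ✓; ∠LFK = 130.2° ✓; |FK| = 32.40 ✓; ∠(FK, KS) = 90.00° ✓; |KS| = 5.600 ✗.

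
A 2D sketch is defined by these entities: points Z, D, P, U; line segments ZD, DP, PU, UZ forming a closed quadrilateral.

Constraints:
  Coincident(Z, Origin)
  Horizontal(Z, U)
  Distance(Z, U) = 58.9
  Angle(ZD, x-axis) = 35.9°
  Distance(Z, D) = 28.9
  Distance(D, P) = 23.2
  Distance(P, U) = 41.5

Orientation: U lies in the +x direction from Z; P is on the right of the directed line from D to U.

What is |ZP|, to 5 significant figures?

18.623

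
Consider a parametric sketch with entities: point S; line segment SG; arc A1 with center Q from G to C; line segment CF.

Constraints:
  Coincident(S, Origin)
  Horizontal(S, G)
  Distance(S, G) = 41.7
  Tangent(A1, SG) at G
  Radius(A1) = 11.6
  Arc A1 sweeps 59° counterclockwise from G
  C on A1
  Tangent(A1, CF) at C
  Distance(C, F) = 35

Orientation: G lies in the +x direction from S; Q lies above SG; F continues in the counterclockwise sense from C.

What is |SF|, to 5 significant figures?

78.250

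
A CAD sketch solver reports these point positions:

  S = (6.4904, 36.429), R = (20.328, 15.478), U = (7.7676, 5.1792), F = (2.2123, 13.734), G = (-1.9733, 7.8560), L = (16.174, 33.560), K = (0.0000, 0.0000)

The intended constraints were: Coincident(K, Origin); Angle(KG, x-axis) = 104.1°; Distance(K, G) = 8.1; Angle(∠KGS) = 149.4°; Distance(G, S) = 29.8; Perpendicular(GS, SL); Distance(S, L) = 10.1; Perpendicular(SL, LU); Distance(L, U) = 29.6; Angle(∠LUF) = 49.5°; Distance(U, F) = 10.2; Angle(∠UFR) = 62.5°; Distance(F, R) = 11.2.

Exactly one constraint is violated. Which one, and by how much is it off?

Distance(F, R) = 11.2 — off by 7.00.

K = (0.00, 0.00) ✓; KG at 104.1° ✓; |KG| = 8.100 ✓; ∠KGS = 149.4° ✓; |GS| = 29.80 ✓; ∠(GS, SL) = 90.00° ✓; |SL| = 10.10 ✓; ∠(SL, LU) = 90.00° ✓; |LU| = 29.60 ✓; ∠LUF = 49.50° ✓; |UF| = 10.20 ✓; ∠UFR = 62.50° ✓; |FR| = 18.20 ✗.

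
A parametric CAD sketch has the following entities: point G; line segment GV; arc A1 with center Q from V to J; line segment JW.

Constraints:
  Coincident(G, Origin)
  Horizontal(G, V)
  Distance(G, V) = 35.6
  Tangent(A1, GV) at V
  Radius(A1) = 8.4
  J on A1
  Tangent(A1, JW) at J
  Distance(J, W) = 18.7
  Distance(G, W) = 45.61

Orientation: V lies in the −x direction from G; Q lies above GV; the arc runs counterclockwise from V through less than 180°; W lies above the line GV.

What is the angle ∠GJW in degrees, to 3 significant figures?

136°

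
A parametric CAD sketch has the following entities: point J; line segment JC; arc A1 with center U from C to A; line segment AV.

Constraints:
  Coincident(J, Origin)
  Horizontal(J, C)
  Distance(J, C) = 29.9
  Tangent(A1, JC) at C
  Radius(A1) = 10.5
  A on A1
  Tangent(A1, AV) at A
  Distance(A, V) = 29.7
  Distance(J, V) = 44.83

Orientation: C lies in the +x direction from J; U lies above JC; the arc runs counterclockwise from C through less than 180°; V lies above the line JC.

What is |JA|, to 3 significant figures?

41.8

Checks: ∠(UC, CJ) = 90.00° ✓; |UC| = 10.50 ✓; |UA| = 10.50 ✓; ∠(UA, AV) = 90.00° ✓; |AV| = 29.70 ✓; |JV| = 44.83 ✓.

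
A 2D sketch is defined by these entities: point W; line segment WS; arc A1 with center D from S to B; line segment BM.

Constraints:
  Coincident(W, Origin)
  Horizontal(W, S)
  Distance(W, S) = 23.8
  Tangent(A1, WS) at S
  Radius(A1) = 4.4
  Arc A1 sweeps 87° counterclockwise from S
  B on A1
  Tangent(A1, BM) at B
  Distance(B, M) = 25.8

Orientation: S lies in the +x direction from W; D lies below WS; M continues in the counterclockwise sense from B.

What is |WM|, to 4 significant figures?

34.96

On A1, S sits at bearing 90° from D; an 87° counterclockwise sweep puts B at bearing 177°, so B = D + 4.4·(cos 177°, sin 177°) = (19.41, -4.170). The tangent condition forces DB to be normal to BM, so BM runs along (−sin 177°, cos 177°); with |BM| = 25.8, M = (18.06, -29.93). Then |WM| = |M − W| = 34.96.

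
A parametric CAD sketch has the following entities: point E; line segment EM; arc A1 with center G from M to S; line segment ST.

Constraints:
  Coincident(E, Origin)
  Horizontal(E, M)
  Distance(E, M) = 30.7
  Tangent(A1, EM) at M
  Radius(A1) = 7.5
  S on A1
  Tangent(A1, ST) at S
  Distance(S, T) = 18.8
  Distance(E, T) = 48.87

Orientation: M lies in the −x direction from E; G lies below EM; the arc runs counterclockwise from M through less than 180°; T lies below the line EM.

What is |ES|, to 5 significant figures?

38.375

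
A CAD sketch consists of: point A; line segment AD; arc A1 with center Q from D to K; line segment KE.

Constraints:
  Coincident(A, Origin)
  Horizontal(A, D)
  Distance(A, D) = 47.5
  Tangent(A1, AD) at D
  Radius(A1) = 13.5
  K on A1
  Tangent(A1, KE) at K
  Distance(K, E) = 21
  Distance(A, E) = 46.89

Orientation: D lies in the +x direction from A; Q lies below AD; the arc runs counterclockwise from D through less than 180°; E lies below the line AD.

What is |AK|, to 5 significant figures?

36.301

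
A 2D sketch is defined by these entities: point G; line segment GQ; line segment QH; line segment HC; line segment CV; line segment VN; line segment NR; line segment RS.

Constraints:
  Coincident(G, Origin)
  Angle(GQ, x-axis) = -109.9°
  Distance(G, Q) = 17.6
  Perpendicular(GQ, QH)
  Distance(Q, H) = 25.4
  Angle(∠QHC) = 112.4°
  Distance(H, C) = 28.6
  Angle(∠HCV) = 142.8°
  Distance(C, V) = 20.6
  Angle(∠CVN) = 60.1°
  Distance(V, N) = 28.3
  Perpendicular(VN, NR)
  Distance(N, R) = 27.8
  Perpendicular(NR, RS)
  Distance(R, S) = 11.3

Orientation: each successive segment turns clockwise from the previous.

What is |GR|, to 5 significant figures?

32.368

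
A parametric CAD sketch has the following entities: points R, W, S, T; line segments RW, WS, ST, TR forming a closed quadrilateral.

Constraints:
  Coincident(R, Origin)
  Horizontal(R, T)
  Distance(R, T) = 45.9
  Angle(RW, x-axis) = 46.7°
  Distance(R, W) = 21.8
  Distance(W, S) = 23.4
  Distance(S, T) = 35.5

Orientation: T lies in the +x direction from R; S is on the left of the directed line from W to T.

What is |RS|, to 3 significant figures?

45.2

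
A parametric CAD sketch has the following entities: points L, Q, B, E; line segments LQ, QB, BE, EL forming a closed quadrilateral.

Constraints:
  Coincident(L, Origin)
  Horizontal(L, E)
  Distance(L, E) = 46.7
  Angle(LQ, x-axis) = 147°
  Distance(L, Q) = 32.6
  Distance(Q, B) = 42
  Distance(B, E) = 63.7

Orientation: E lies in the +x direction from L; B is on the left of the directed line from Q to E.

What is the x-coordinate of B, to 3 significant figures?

3.23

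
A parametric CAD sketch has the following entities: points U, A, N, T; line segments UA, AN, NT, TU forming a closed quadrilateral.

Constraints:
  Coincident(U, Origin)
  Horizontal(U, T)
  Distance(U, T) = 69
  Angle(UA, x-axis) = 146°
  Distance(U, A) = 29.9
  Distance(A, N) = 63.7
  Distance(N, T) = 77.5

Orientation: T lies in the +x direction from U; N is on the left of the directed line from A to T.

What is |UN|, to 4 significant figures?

64.46

U is at the origin; U and T share the same y with |UT| = 69.0 and T in +x, so T = (69.0, 0). UA runs at 146.0° with |UA| = 29.9, so A = (-24.79, 16.72). N is determined by |AN| = 63.7 and |NT| = 77.5 together: it lies at the intersection of circle(A, 63.7) and circle(T, 77.5). With |AT| = 95.27, the foot of the radical line on AT is 37.41 from A and the perpendicular offset is √(63.7² − 37.41²) = 51.56. Taking the left-of-AT solution: N = (21.09, 60.91).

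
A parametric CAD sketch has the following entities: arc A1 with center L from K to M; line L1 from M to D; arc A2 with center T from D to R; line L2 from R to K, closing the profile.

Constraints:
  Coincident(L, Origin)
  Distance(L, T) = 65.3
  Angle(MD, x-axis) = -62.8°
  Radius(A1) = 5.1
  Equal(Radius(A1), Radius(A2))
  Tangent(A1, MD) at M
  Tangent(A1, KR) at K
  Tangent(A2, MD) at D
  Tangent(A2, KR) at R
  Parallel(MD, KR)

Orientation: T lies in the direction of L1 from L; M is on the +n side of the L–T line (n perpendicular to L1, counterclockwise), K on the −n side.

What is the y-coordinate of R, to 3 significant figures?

-60.4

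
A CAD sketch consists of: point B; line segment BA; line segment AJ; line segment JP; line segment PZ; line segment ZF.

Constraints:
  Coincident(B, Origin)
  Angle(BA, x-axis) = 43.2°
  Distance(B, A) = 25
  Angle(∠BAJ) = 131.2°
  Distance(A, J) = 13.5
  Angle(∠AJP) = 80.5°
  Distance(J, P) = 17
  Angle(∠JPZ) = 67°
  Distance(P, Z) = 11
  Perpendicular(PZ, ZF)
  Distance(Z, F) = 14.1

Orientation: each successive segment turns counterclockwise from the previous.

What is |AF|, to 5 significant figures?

9.0522

B is at the origin; BA runs at 43.2° with length 25.0, so A = (18.224, 17.114). ∠BAJ = 131.2° gives AJ at 92.000° from the x-axis; with |AJ| = 13.5, J = (17.753, 30.605). ∠AJP = 80.5° gives JP at -168.50° from the x-axis; with |JP| = 17.0, P = (1.0944, 27.216). ∠JPZ = 67.0° gives PZ at -55.500° from the x-axis; with |PZ| = 11.0, Z = (7.3248, 18.151). PZ is perpendicular to ZF, so ZF runs at 34.500°; with |ZF| = 14.1, F = (18.945, 26.137). Then |AF| = |F − A| = 9.0522.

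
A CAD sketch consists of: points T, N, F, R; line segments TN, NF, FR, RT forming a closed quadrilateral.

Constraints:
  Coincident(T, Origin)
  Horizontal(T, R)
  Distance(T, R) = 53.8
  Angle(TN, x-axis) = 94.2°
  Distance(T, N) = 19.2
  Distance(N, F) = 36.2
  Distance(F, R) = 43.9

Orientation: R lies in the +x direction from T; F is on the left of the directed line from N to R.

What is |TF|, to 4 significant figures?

47.67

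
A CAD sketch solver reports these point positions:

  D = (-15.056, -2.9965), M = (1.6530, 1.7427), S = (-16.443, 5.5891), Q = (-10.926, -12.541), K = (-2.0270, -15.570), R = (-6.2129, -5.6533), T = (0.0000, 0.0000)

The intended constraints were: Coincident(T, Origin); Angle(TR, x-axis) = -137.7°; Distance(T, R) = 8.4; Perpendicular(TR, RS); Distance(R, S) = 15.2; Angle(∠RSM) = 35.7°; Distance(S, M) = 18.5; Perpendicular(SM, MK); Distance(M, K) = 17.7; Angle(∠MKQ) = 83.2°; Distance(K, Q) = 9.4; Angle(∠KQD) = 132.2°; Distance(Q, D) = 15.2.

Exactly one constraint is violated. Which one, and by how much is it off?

Distance(Q, D) = 15.2 — off by 4.80.

T = (0.00, 0.00) ✓; TR at -137.7° ✓; |TR| = 8.400 ✓; ∠(TR, RS) = 90.00° ✓; |RS| = 15.20 ✓; ∠RSM = 35.70° ✓; |SM| = 18.50 ✓; ∠(SM, MK) = 90.00° ✓; |MK| = 17.70 ✓; ∠MKQ = 83.20° ✓; |KQ| = 9.400 ✓; ∠KQD = 132.2° ✓; |QD| = 10.40 ✗.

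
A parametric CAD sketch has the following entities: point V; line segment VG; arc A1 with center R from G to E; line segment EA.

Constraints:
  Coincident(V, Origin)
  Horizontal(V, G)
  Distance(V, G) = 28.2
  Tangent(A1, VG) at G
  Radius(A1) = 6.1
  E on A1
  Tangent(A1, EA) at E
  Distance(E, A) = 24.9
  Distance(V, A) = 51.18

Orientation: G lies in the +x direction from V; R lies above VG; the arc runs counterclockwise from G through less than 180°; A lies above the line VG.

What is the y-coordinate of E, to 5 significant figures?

3.6366

V is at the origin; V and G share the same y with |VG| = 28.2 and G on the +x side, so G = (28.200, 0.0000). The tangent condition forces RG to be normal to VG, so R = G + (0, 6.1) = (28.200, 6.1000). Since RE ⟂ EA (tangency), |RA| = √(6.1² + 24.9²) = 25.636 regardless of where E sits on A1. So A lies on both circle(V, 51.18) and circle(R, 25.636); the above-VG intersection is A = (43.836, 26.416). E is the foot of the tangent from A: E = (33.780, 3.6366).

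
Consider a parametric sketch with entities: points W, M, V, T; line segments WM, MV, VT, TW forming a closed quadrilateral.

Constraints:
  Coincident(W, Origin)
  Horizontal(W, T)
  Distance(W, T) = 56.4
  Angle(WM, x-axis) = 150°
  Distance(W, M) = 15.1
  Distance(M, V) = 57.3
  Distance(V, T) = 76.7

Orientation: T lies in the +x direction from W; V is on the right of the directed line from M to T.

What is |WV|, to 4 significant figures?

48.89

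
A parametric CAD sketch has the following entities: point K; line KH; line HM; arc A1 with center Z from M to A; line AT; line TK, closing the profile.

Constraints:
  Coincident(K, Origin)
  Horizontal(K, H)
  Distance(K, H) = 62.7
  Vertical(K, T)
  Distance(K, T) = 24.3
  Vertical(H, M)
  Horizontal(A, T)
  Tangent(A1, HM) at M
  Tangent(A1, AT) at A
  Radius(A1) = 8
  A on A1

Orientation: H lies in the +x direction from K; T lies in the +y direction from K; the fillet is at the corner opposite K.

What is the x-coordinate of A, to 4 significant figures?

54.70

The virtual corner opposite K is at (62.70, 24.30). Since A1 is tangent to HM there, ZM ⟂ HM and tangency of A1 to AT means the radius ZA is perpendicular to AT, with radius 8.0, so the center Z sits 8.0 in from both sides at Z = (54.70, 16.30). That places the tangent points at M = (62.70, 16.30) on HM and A = (54.70, 24.30) on AT. So A.x = 54.70.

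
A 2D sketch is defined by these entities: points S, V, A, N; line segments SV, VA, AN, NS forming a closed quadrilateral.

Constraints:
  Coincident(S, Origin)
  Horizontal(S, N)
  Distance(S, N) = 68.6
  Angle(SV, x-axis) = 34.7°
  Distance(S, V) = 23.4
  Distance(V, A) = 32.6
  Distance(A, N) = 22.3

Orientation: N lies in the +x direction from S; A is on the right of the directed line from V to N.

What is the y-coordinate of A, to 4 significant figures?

-4.237

Checks: SV at 34.70° ✓; |VA| = 32.60 ✓; |AN| = 22.30 ✓.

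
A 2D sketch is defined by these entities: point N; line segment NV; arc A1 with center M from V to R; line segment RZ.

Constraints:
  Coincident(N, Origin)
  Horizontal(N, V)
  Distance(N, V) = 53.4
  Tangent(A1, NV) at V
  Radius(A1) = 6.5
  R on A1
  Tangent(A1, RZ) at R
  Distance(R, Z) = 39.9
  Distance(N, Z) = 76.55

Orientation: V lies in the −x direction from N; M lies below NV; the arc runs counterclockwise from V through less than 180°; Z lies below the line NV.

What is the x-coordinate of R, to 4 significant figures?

-59.90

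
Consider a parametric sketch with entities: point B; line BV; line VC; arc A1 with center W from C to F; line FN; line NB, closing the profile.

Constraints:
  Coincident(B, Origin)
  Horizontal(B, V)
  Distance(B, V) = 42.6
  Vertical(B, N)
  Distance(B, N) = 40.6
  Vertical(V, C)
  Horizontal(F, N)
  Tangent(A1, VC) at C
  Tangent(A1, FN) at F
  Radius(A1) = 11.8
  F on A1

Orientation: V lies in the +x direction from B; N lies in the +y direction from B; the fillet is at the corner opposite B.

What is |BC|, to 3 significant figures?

51.4

The virtual corner opposite B is at (42.6, 40.6). A1 meets VC tangentially, so WC is at right angles to VC and tangency of A1 to FN means the radius WF is perpendicular to FN, with radius 11.8, so the center W sits 11.8 in from both sides at W = (30.8, 28.8). That places the tangent points at C = (42.6, 28.8) on VC and F = (30.8, 40.6) on FN. Then |BC| = |C − B| = 51.4.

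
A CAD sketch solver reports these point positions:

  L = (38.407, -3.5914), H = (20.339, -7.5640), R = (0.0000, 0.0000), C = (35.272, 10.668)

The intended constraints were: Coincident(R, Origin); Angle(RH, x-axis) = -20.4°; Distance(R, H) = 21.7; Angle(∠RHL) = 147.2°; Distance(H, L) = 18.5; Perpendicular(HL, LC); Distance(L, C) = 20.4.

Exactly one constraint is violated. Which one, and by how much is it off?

Distance(L, C) = 20.4 — off by 5.80.

R = (0.00, 0.00) ✓; RH at -20.40° ✓; |RH| = 21.70 ✓; ∠RHL = 147.2° ✓; |HL| = 18.50 ✓; ∠(HL, LC) = 90.00° ✓; |LC| = 14.60 ✗.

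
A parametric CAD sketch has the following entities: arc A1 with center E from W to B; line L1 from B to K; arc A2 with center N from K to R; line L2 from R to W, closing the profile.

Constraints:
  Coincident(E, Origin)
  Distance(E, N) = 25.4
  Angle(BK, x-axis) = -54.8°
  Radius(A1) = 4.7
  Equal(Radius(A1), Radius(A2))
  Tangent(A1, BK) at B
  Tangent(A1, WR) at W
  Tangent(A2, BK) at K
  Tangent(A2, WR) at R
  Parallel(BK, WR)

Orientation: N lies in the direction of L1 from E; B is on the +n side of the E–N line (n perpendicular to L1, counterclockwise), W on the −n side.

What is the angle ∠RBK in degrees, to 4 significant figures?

20.31°

The slot axis is L1's direction at -54.8°, so u = (cos -54.8°, sin -54.8°) = (0.5764, -0.8171) and n = (−sin -54.8°, cos -54.8°) = (0.8171, 0.5764). E is at the origin and N lies 25.4 along u from E, so N = 25.4·u = (14.64, -20.76). Tangency of A1 to both parallel lines with radius 4.7 puts B and W at E ± 4.7·n: B = (3.841, 2.709), W = (-3.841, -2.709). Equal radii place K and R the same way about N: K = N + 4.7·n = (18.48, -18.05), R = N − 4.7·n = (10.80, -23.46). Then cos ∠RBK = BR·BK / (|BR||BK|), giving 20.31°.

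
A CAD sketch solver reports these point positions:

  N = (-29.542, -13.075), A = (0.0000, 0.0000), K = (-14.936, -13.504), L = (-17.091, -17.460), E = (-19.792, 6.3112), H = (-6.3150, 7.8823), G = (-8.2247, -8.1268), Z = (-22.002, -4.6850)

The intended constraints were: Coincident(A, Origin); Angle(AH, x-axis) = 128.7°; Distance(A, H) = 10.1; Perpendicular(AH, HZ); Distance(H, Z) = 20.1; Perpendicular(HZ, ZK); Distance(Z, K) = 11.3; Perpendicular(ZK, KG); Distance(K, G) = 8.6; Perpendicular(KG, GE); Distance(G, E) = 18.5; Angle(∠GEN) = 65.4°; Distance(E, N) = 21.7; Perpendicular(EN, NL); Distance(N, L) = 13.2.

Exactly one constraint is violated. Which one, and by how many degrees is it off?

Perpendicular(EN, NL) — off by 7.30°.

A = (0.00, 0.00) ✓; AH at 128.7° ✓; |AH| = 10.10 ✓; ∠(AH, HZ) = 90.00° ✓; |HZ| = 20.10 ✓; ∠(HZ, ZK) = 90.00° ✓; |ZK| = 11.30 ✓; ∠(ZK, KG) = 90.00° ✓; |KG| = 8.600 ✓; ∠(KG, GE) = 90.00° ✓; |GE| = 18.50 ✓; ∠GEN = 65.40° ✓; |EN| = 21.70 ✓; ∠(EN, NL) = 97.30° ✗; |NL| = 13.20 ✓.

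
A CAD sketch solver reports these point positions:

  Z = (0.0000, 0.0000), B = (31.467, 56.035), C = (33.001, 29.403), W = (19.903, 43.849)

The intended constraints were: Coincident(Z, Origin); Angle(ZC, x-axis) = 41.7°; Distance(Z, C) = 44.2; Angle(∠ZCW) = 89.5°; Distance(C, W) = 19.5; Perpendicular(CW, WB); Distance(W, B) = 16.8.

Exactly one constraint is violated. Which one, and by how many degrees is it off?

Perpendicular(CW, WB) — off by 4.30°.

Z = (0.00, 0.00) ✓; ZC at 41.70° ✓; |ZC| = 44.20 ✓; ∠ZCW = 89.50° ✓; |CW| = 19.50 ✓; ∠(CW, WB) = 85.70° ✗; |WB| = 16.80 ✓.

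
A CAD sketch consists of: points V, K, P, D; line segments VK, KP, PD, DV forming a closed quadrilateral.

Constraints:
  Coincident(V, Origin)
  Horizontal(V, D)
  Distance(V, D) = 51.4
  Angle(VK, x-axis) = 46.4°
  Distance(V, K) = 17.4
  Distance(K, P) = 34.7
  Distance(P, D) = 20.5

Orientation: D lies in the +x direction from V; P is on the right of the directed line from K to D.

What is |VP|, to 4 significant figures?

37.78

Checks: |KP| = 34.70 ✓; |PD| = 20.50 ✓.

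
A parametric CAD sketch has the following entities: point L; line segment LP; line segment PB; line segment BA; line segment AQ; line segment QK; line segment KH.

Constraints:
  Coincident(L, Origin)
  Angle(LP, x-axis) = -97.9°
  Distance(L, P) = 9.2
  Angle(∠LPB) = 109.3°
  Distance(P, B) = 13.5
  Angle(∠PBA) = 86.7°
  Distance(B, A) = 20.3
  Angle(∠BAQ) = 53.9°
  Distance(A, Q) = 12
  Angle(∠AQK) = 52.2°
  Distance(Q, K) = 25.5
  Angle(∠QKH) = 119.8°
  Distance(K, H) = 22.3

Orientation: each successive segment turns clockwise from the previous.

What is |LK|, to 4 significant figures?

31.01

L is at the origin; LP runs at -97.9° with length 9.2, so P = (-1.264, -9.113). ∠LPB = 109.3° gives PB at -168.6° from the x-axis; with |PB| = 13.5, B = (-14.50, -11.78). ∠PBA = 86.7° gives BA at 98.10° from the x-axis; with |BA| = 20.3, A = (-17.36, 8.316). ∠BAQ = 53.9° gives AQ at -28.00° from the x-axis; with |AQ| = 12.0, Q = (-6.763, 2.683). ∠AQK = 52.2° gives QK at -155.8° from the x-axis; with |QK| = 25.5, K = (-30.02, -7.770). Then |LK| = |K − L| = 31.01.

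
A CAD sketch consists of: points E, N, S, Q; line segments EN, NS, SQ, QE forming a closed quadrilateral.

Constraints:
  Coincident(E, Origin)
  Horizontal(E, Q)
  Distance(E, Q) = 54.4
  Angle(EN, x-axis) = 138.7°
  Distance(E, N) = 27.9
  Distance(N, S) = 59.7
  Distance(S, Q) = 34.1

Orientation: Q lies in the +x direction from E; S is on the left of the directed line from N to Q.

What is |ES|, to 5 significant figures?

47.969

Checks: |NS| = 59.70 ✓; |SQ| = 34.10 ✓.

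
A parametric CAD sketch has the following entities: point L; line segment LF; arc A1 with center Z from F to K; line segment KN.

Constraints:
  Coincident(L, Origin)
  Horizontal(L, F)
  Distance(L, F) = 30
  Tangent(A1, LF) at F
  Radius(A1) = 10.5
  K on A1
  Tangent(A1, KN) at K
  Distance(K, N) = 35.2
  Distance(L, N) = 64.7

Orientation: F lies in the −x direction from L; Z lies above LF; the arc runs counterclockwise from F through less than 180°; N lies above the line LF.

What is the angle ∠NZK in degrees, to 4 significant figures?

73.39°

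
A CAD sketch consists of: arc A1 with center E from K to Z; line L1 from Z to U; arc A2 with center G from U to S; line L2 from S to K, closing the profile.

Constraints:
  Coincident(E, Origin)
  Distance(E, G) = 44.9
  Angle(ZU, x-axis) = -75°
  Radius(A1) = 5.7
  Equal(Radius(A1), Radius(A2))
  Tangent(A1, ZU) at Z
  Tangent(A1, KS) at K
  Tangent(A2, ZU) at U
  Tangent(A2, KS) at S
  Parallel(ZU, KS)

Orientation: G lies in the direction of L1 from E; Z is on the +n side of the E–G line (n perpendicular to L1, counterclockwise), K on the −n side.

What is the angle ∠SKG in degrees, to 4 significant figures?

7.235°

The slot axis is L1's direction at -75.0°, so u = (cos -75.0°, sin -75.0°) = (0.2588, -0.9659) and n = (−sin -75.0°, cos -75.0°) = (0.9659, 0.2588). E is at the origin and G lies 44.9 along u from E, so G = 44.9·u = (11.62, -43.37). Tangency of A1 to both parallel lines with radius 5.7 puts Z and K at E ± 5.7·n: Z = (5.506, 1.475), K = (-5.506, -1.475). Equal radii place U and S the same way about G: U = G + 5.7·n = (17.13, -41.89), S = G − 5.7·n = (6.115, -44.85). Then cos ∠SKG = KS·KG / (|KS||KG|), giving 7.235°.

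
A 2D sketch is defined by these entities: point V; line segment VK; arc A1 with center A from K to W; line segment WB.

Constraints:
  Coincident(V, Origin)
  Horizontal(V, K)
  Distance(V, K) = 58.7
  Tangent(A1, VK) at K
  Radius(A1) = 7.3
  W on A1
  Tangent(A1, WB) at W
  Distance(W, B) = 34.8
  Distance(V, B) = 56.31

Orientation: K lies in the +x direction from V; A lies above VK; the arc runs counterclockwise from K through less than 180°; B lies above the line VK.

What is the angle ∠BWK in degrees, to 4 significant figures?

114.4°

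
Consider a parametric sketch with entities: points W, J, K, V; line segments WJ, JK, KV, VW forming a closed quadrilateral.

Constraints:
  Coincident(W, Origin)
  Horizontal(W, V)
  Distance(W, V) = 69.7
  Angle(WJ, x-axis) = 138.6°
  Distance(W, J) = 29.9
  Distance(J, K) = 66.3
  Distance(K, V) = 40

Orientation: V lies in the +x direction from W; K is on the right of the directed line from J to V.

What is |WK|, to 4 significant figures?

36.98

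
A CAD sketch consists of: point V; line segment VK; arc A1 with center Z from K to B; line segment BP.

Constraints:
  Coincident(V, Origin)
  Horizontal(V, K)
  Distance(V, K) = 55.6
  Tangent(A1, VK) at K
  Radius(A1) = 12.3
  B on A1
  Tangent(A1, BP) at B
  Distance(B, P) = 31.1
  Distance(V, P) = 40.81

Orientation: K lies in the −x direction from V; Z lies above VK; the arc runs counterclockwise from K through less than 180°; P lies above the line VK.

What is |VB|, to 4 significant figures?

45.92

Checks: |ZB| = 12.30 ✓; ∠(ZB, BP) = 90.00° ✓; |BP| = 31.10 ✓; |VP| = 40.81 ✓.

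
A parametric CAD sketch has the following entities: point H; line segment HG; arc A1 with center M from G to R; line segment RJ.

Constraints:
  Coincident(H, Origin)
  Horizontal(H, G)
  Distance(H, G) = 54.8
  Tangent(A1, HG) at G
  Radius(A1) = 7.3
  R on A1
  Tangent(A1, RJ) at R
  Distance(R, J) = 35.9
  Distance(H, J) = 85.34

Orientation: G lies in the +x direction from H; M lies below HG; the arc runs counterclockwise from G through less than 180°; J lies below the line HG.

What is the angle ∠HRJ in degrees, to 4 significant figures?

153.7°

Checks: |MG| = 7.300 ✓; |MR| = 7.300 ✓; ∠(MR, RJ) = 90.00° ✓; |RJ| = 35.90 ✓; |HJ| = 85.34 ✓.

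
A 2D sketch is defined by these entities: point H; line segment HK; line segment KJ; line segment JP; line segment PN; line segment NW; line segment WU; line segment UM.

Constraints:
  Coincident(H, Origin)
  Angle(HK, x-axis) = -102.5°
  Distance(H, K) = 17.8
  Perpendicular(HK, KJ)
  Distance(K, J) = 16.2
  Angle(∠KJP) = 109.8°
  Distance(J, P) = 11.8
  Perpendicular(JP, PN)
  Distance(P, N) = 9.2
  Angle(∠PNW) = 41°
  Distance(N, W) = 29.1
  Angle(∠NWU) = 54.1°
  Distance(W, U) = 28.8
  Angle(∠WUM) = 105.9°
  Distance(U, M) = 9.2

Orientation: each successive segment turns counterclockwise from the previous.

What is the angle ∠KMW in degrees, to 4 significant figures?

46.74°

∠NWU = 54.1° gives WU at 52.60° from the x-axis; with |WU| = 28.8, U = (36.35, -10.99). ∠WUM = 105.9° gives UM at 126.7° from the x-axis; with |UM| = 9.2, M = (30.85, -3.611). Then cos ∠KMW = MK·MW / (|MK||MW|), giving 46.74°.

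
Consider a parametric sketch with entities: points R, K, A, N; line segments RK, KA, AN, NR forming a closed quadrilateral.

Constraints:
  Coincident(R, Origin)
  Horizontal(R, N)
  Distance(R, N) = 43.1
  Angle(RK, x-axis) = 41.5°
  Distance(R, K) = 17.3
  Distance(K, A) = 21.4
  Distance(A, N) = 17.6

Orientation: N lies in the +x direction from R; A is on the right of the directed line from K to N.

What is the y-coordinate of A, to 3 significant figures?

-5.26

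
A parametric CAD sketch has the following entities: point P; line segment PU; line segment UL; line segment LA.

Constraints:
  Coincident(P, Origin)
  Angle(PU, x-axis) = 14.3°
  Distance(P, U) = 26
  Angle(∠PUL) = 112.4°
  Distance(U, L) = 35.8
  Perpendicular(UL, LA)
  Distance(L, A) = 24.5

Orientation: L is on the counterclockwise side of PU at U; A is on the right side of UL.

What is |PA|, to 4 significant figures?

66.67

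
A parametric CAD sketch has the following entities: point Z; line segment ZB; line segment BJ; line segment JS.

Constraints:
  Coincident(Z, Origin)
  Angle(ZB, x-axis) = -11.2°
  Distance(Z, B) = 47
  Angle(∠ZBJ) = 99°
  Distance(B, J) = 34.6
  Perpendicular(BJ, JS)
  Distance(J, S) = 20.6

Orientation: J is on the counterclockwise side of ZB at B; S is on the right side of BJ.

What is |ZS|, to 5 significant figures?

79.069

Z is at the origin; ZB runs at -11.2° with length 47.0, so B = 47.0·(cos -11.2°, sin -11.2°) = (46.105, -9.1290). ∠ZBJ = 99.0°, so BJ runs at -11.2° + (180° − 99.0°) = 69.800° from the x-axis; with |BJ| = 34.6, J = B + 34.6·(cos 69.800°, sin 69.800°) = (58.052, 23.343). BJ ⟂ JS; with |JS| = 20.6 on the right of BJ, S = J + 20.6·(0.93849, -0.34530) = (77.385, 16.230). Then |ZS| = |S − Z| = 79.069.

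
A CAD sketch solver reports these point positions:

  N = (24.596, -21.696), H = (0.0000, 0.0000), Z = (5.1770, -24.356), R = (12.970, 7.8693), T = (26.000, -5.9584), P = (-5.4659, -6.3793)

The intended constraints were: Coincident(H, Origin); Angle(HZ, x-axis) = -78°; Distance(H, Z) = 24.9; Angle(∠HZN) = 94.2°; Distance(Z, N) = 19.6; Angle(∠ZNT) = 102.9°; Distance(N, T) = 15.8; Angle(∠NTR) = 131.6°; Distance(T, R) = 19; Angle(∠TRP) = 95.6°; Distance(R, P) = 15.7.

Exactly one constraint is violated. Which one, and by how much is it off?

Distance(R, P) = 15.7 — off by 7.60.

H = (0.00, 0.00) ✓; HZ at -78.00° ✓; |HZ| = 24.90 ✓; ∠HZN = 94.20° ✓; |ZN| = 19.60 ✓; ∠ZNT = 102.9° ✓; |NT| = 15.80 ✓; ∠NTR = 131.6° ✓; |TR| = 19.00 ✓; ∠TRP = 95.60° ✓; |RP| = 23.30 ✗.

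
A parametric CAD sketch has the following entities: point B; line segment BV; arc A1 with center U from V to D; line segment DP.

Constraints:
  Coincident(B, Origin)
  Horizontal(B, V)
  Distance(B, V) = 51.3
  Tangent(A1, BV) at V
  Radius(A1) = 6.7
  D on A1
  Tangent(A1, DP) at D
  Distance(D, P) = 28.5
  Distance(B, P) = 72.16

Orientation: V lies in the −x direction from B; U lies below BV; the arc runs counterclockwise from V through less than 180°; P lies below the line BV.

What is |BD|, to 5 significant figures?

58.066

Checks: |BV| = 51.30 ✓; |UD| = 6.700 ✓; ∠(UD, DP) = 90.00° ✓; |DP| = 28.50 ✓; |BP| = 72.16 ✓.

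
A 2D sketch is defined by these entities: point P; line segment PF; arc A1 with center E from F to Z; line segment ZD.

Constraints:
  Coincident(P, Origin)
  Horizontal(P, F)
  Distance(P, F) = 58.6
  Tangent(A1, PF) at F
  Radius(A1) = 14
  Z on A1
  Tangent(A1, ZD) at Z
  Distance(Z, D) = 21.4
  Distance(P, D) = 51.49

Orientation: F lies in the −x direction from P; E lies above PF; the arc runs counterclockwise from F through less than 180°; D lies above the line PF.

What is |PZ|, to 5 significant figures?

46.253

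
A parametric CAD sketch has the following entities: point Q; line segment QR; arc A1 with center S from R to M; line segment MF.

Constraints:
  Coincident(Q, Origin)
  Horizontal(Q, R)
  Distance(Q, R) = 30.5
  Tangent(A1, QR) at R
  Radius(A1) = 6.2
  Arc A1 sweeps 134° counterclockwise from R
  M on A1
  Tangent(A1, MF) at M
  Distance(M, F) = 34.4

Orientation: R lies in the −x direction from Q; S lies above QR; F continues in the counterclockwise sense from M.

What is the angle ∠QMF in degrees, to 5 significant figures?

155.97°

Q is at the origin; QR is horizontal with |QR| = 30.5 and R on the −x side, so R = (-30.500, 0.0000). The tangent condition forces SR to be normal to QR, so S = R + (0, 6.2) = (-30.500, 6.2000). On A1, R sits at bearing -90° from S; a 134° counterclockwise sweep puts M at bearing 44°, so M = S + 6.2·(cos 44°, sin 44°) = (-26.040, 10.507). The tangent condition forces SM to be normal to MF, so MF runs along (−sin 44°, cos 44°); with |MF| = 34.4, F = (-49.936, 35.252). Then cos ∠QMF = MQ·MF / (|MQ||MF|), giving 155.97°.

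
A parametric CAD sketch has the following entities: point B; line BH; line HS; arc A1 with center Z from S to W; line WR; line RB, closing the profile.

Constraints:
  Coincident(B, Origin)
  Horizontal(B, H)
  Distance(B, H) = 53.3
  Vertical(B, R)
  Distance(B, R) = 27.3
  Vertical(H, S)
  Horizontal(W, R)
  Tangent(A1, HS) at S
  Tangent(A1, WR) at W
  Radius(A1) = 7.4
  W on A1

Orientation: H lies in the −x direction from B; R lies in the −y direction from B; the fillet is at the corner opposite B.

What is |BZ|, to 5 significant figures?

50.028

B is at the origin; BH is horizontal with |BH| = 53.3 and H on the −x side, so H = (-53.300, 0.0000). B and R share the same x with |BR| = 27.3 and R on the −y side, so R = (0.0000, -27.300). The virtual corner opposite B is at (-53.300, -27.300). Since A1 is tangent to HS there, ZS ⟂ HS and tangency of A1 to WR means the radius ZW is perpendicular to WR, with radius 7.4, so the center Z sits 7.4 in from both sides at Z = (-45.900, -19.900). Then |BZ| = |Z − B| = 50.028.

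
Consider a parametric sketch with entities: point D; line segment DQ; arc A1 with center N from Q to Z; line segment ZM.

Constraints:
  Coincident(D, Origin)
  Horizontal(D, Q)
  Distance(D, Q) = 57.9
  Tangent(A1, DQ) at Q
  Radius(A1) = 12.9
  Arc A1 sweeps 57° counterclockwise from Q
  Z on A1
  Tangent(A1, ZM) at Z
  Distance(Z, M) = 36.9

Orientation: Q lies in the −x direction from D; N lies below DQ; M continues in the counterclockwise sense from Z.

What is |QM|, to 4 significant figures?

48.08

D is at the origin; DQ is horizontal with |DQ| = 57.9 and Q on the −x side, so Q = (-57.90, 0.000). The tangent condition forces NQ to be normal to DQ, so N = Q + (0, -12.9) = (-57.90, -12.90). On A1, Q sits at bearing 90° from N; a 57° counterclockwise sweep puts Z at bearing 147°, so Z = N + 12.9·(cos 147°, sin 147°) = (-68.72, -5.874). Tangency of A1 to ZM means the radius NZ is perpendicular to ZM, so ZM runs along (−sin 147°, cos 147°); with |ZM| = 36.9, M = (-88.82, -36.82). Then |QM| = |M − Q| = 48.08.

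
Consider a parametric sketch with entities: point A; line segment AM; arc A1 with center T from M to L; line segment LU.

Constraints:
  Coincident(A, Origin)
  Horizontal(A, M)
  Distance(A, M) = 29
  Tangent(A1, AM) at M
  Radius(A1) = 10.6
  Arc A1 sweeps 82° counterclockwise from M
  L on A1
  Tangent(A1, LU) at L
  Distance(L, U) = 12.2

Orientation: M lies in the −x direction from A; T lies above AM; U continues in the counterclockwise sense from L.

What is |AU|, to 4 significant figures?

27.06

A is at the origin; AM is horizontal with |AM| = 29.0 and M on the −x side, so M = (-29.00, 0.000). Tangency of A1 to AM means the radius TM is perpendicular to AM, so T = M + (0, 10.6) = (-29.00, 10.60). On A1, M sits at bearing -90° from T; an 82° counterclockwise sweep puts L at bearing -8°, so L = T + 10.6·(cos -8°, sin -8°) = (-18.50, 9.125). The tangent condition forces TL to be normal to LU, so LU runs along (−sin -8°, cos -8°); with |LU| = 12.2, U = (-16.81, 21.21). Then |AU| = |U − A| = 27.06.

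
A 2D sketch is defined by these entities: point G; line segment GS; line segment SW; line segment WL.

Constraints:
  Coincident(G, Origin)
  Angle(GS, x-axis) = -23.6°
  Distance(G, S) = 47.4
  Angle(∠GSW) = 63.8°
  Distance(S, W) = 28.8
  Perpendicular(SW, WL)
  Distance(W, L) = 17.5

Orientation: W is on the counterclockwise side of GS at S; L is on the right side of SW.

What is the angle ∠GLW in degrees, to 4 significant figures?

7.471°

∠GSW = 63.8°, so SW runs at -23.6° + (180° − 63.8°) = 92.60° from the x-axis; with |SW| = 28.8, W = S + 28.8·(cos 92.60°, sin 92.60°) = (42.13, 9.794). The perpendicularity gives WL at right angles to SW; with |WL| = 17.5 on the right of SW, L = W + 17.5·(0.9990, 0.04536) = (59.61, 10.59). Then cos ∠GLW = LG·LW / (|LG||LW|), giving 7.471°.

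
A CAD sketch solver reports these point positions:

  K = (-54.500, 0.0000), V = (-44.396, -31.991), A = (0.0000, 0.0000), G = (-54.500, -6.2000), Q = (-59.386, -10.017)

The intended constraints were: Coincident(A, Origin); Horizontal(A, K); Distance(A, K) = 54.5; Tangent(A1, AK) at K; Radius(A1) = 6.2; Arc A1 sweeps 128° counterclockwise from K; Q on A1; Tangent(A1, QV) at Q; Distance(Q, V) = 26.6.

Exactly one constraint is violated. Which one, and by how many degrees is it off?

Tangent(A1, QV) at Q — off by 3.70°.

A = (0.00, 0.00) ✓; A.y = 0.00, K.y = 0.00 ✓; |AK| = 54.50 ✓; ∠(GK, KA) = 90.00° ✓; |GK| = 6.200 ✓; bearing(G→Q) − bearing(G→K) = 128.0° ✓; |GQ| = 6.200 ✓; ∠(GQ, QV) = 93.70° ✗; |QV| = 26.60 ✓.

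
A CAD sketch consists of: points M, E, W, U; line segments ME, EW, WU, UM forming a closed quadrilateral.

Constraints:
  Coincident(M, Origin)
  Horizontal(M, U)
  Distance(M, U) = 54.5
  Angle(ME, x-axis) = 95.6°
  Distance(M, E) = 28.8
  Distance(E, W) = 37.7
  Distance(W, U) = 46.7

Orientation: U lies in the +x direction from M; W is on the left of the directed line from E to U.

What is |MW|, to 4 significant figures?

52.69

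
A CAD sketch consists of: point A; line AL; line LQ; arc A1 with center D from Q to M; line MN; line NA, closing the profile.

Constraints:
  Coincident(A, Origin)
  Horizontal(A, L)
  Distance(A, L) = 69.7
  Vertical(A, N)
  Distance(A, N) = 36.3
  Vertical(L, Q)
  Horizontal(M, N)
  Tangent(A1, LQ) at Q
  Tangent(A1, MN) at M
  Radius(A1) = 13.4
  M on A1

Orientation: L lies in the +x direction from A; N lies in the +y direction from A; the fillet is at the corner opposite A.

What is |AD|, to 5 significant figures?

60.779

A and N share the same x with |AN| = 36.3 and N on the +y side, so N = (0.0000, 36.300). The virtual corner opposite A is at (69.700, 36.300). Tangency of A1 to LQ means the radius DQ is perpendicular to LQ and since A1 is tangent to MN there, DM ⟂ MN, with radius 13.4, so the center D sits 13.4 in from both sides at D = (56.300, 22.900). Then |AD| = |D − A| = 60.779.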